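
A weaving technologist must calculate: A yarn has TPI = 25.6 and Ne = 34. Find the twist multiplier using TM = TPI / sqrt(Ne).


Formula: TM = TPI / sqrt(Ne)
Step 1: sqrt(Ne) = sqrt(34) = 5.831
Step 2: TM = 25.6 / 5.831 = 4.39

4.39 TM


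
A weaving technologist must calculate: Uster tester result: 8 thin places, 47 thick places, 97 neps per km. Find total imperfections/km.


Formula: Total = thin places + thick places + neps
Total = 8 + 47 + 97
Total = 152 imperfections/km

152 imperfections/km


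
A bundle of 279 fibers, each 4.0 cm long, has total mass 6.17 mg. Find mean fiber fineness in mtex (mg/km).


Formula: fineness (mtex) = mass (mg) / total length (km) = (mass_mg / total_length_m) * 1000
Step 1: Convert fiber length: 4.0 cm = 0.04 m
Step 2: Total fiber length = 279 * 0.04 = 11.16 m
Step 3: Linear density = 6.17 mg / 11.16 m = 0.5529 mg/m
Step 4: fineness = 0.5529 * 1000 = 552.9 mtex

552.9 mtex


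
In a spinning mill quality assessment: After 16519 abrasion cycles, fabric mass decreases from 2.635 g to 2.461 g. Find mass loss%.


Formula: Mass loss% = ((m_before - m_after) / m_before) * 100
Step 1: Mass loss = 2.635 - 2.461 = 0.174 g
Step 2: Ratio = 0.174 / 2.635 = 0.0660342
Step 3: Mass loss% = 0.0660342 * 100 = 6.60342% ≈ 6.60%

6.60%


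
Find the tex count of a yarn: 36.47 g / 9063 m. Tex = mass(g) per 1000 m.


Formula: Tex = (mass_g / length_m) * 1000
Substituting: Tex = (36.47 / 9063) * 1000
Intermediate: 36.47 / 9063 = 0.00402405 g/m
Tex = 0.00402405 * 1000 = 4.02 tex

4.02 tex


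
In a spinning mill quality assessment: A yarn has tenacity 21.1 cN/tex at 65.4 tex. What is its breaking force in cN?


Formula: Breaking force = Tenacity * Linear density
F = 21.1 cN/tex * 65.4 tex
F = 1379.94 cN

1379.94 cN


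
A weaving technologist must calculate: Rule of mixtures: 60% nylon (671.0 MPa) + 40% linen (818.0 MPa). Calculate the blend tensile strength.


Formula: Blend property = (fraction_A * property_A) + (fraction_B * property_B)
Step 1: Contribution A = 60/100 * 671.0 MPa = 402.6 MPa
Step 2: Contribution B = 40/100 * 818.0 MPa = 327.2 MPa
Step 3: Blend tensile strength = 402.6 + 327.2 = 729.8 MPa

729.8 MPa


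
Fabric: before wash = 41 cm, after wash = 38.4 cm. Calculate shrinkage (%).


Formula: Shrinkage% = ((L_before - L_after) / L_before) * 100
Step 1: Shrinkage = 41 - 38.4 = 2.6 cm
Step 2: Shrinkage% = (2.6 / 41) * 100
Step 3: Shrinkage% = 0.063415 * 100 = 6.3415% ≈ 6.3%

6.3%


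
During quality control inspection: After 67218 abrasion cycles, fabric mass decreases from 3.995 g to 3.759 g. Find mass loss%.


Formula: Mass loss% = ((m_before - m_after) / m_before) * 100
Step 1: Mass loss = 3.995 - 3.759 = 0.236 g
Step 2: Ratio = 0.236 / 3.995 = 0.0590738
Step 3: Mass loss% = 0.0590738 * 100 = 5.90738% ≈ 5.91%

5.91%


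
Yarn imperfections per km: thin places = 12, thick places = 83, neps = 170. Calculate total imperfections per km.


Formula: Total = thin places + thick places + neps
Total = 12 + 83 + 170
Total = 265 imperfections/km

265 imperfections/km


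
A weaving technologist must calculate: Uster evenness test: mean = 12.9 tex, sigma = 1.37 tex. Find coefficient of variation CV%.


Formula: CV% = (standard deviation / mean) * 100
Step 1: Ratio = 1.37 / 12.9 = 0.106202
Step 2: CV% = 0.106202 * 100 = 10.6202% ≈ 10.6%

10.6%


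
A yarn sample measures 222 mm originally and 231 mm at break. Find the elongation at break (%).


Formula: Elongation (%) = ((L_break - L0) / L0) * 100
Step 1: Extension = 231 - 222 = 9 mm
Step 2: Elongation = (9 / 222) * 100
Step 3: Elongation = 0.040541 * 100 = 4.0541% ≈ 4.1%

4.1%


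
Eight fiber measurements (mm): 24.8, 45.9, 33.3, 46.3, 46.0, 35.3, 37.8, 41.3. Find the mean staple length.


Formula: Mean = sum of lengths / count
Sum = 24.8 + 45.9 + 33.3 + 46.3 + 46.0 + 35.3 + 37.8 + 41.3
Sum = 310.7 mm
Mean = 310.7 / 8 = 38.84 mm

38.84 mm


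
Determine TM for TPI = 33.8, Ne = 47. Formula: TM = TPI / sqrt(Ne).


Formula: TM = TPI / sqrt(Ne)
Step 1: sqrt(Ne) = sqrt(47) = 6.8557
Step 2: TM = 33.8 / 6.8557 = 4.93

4.93 TM


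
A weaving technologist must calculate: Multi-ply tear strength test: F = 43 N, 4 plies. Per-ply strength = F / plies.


Formula: Per-ply strength = Total force / Number of plies
Per-ply = 43 N / 4
Per-ply = 10.75 N

10.75 N


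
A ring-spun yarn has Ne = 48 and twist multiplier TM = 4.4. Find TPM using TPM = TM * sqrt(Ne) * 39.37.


Formula: TPM = TM * sqrt(Ne) * 39.37
Step 1: sqrt(Ne) = sqrt(48) = 6.9282
Step 2: TM * sqrt(Ne) = 4.4 * 6.9282 = 30.4841
Step 3: TPM = 30.4841 * 39.37 = 1200 twists/m

1200 twists/m


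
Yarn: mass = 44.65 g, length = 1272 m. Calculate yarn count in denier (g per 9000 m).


Formula: den = (mass_g / length_m) * 9000
Substituting: den = (44.65 / 1272) * 9000
Intermediate: 44.65 / 1272 = 0.0351022 g/m
den = 0.0351022 * 9000 = 315.9 denier

315.9 denier


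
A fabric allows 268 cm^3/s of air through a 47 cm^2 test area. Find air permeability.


Formula: Air Permeability = Airflow / Test Area
AP = 268 cm^3/s / 47 cm^2
AP = 5.7 cm^3/s/cm^2

5.7 cm^3/s/cm^2


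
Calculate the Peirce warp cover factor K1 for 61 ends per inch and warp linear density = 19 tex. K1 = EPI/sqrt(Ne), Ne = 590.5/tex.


Formula: K1 = EPI / sqrt(Ne), with Ne = 590.5 / tex_warp
Step 1: Ne = 590.5 / 19 = 31.079
Step 2: sqrt(Ne) = sqrt(31.079) = 5.5749
Step 3: K1 = 61 / 5.5749 = 10.9

10.9


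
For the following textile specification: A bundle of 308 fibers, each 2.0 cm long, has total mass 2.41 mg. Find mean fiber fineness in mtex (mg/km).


Formula: fineness (mtex) = mass (mg) / total length (km) = (mass_mg / total_length_m) * 1000
Step 1: Convert fiber length: 2.0 cm = 0.02 m
Step 2: Total fiber length = 308 * 0.02 = 6.16 m
Step 3: Linear density = 2.41 mg / 6.16 m = 0.3912 mg/m
Step 4: fineness = 0.3912 * 1000 = 391.2 mtex

391.2 mtex


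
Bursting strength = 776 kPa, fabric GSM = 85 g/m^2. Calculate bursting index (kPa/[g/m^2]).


Formula: Bursting Index = Bursting Strength / Fabric GSM
BI = 776 kPa / 85 g/m^2
BI = 9.129 kPa/(g/m^2)

9.129 kPa/(g/m^2)


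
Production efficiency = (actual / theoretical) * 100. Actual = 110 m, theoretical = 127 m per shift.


Formula: Efficiency% = (Actual output / Theoretical output) * 100
Efficiency% = (110 / 127) * 100
Efficiency% = 0.866142 * 100 = 86.6142% ≈ 86.6%

86.6%


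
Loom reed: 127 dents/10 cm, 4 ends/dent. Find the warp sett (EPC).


Formula: EPC = (dents per 10 cm * ends per dent) / 10
Step 1: Total ends per 10 cm = 127 * 4 = 508
Step 2: EPC = 508 / 10 = 50.8 ends/cm

50.8 ends/cm


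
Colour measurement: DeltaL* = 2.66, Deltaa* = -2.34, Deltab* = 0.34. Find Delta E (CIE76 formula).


Formula: Delta E = sqrt(dL*^2 + da*^2 + db*^2)
Step 1: dL*^2 = 2.66^2 = 7.0756
Step 2: da*^2 = (-2.34)^2 = 5.4756
Step 3: db*^2 = 0.34^2 = 0.1156
Step 4: Sum = 7.0756 + 5.4756 + 0.1156 = 12.6668
Step 5: Delta E = sqrt(12.6668) = 3.56

3.56 Delta E


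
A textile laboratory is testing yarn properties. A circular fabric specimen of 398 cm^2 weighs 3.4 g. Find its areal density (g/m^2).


Formula: GSM = mass_g / area_m2
Step 1: Convert area: 398 cm^2 = 398 / 10000 = 0.0398 m^2
Step 2: GSM = 3.4 g / 0.0398 m^2 = 85.4 g/m^2

85.4 g/m^2


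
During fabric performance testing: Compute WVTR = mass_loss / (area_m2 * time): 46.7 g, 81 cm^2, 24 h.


Formula: WVTR = mass_loss / (area * time)
Step 1: Convert area: 81 cm^2 = 0.0081 m^2
Step 2: WVTR = 46.7 g / (0.0081 m^2 * 24 h)
Step 3: WVTR = 46.7 / 0.1944 = 240.2 g/m^2/h

240.2 g/m^2/h


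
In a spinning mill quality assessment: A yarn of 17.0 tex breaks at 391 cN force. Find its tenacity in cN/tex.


Formula: Tenacity = Breaking force / Linear density
Tenacity = 391 cN / 17.0 tex
Tenacity = 23.00 cN/tex

23.00 cN/tex


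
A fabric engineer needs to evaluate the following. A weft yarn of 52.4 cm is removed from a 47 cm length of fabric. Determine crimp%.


Formula: Crimp% = ((L_yarn - L_fabric) / L_fabric) * 100
Step 1: Extension = 52.4 - 47 = 5.4 cm
Step 2: Crimp% = (5.4 / 47) * 100
Step 3: Crimp% = 0.114894 * 100 = 11.4894% ≈ 11.5%

11.5%


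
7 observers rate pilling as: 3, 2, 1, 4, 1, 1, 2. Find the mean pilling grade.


Formula: Mean = sum / count
Sum = 3 + 2 + 1 + 4 + 1 + 1 + 2 = 14
Mean = 14 / 7 = 2.0

2.0


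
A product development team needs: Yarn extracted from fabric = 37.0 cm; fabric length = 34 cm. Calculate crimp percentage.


Formula: Crimp% = ((L_yarn - L_fabric) / L_fabric) * 100
Step 1: Extension = 37.0 - 34 = 3.0 cm
Step 2: Crimp% = (3.0 / 34) * 100
Step 3: Crimp% = 0.088235 * 100 = 8.8235% ≈ 8.8%

8.8%


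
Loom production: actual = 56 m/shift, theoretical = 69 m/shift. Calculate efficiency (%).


Formula: Efficiency% = (Actual output / Theoretical output) * 100
Efficiency% = (56 / 69) * 100
Efficiency% = 0.811594 * 100 = 81.1594% ≈ 81.2%

81.2%


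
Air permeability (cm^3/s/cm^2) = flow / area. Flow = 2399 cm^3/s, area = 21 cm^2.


Formula: Air Permeability = Airflow / Test Area
AP = 2399 cm^3/s / 21 cm^2
AP = 114.2 cm^3/s/cm^2

114.2 cm^3/s/cm^2


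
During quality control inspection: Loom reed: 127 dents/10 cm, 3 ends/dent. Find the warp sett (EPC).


Formula: EPC = (dents per 10 cm * ends per dent) / 10
Step 1: Total ends per 10 cm = 127 * 3 = 381
Step 2: EPC = 381 / 10 = 38.1 ends/cm

38.1 ends/cm


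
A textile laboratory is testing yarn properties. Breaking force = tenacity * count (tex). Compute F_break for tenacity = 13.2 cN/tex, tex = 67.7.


Formula: Breaking force = Tenacity * Linear density
F = 13.2 cN/tex * 67.7 tex
F = 893.64 cN

893.64 cN


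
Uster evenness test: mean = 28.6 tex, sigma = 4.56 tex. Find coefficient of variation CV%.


Formula: CV% = (standard deviation / mean) * 100
Step 1: Ratio = 4.56 / 28.6 = 0.159441
Step 2: CV% = 0.159441 * 100 = 15.9441% ≈ 15.9%

15.9%


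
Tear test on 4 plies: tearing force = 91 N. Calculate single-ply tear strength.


Formula: Per-ply strength = Total force / Number of plies
Per-ply = 91 N / 4
Per-ply = 22.75 N

22.75 N


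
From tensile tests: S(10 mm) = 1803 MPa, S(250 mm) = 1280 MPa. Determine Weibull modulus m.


Formula: m = ln(L1/L2) / ln(S2/S1)
Step 1: ln(L1/L2) = ln(10/250) = -3.21888
Step 2: S2/S1 = 1280/1803 = 0.70993
Step 3: ln(S2/S1) = ln(0.70993) = -0.34259
Step 4: m = -3.21888 / -0.34259 = 9.40

9.40 (Weibull m)


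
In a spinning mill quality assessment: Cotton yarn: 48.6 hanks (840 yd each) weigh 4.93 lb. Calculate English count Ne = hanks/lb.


Formula: Ne = hanks / mass_lb
Substituting: Ne = 48.6 / 4.93
Ne = 9.9

9.9 Ne


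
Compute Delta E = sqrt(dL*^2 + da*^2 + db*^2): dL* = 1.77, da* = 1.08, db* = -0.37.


Formula: Delta E = sqrt(dL*^2 + da*^2 + db*^2)
Step 1: dL*^2 = 1.77^2 = 3.1329
Step 2: da*^2 = 1.08^2 = 1.1664
Step 3: db*^2 = (-0.37)^2 = 0.1369
Step 4: Sum = 3.1329 + 1.1664 + 0.1369 = 4.4362
Step 5: Delta E = sqrt(4.4362) = 2.11

2.11 Delta E


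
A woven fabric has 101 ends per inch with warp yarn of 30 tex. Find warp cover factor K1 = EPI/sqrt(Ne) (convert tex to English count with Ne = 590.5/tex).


Formula: K1 = EPI / sqrt(Ne), with Ne = 590.5 / tex_warp
Step 1: Ne = 590.5 / 30 = 19.683
Step 2: sqrt(Ne) = sqrt(19.683) = 4.4366
Step 3: K1 = 101 / 4.4366 = 22.8

22.8


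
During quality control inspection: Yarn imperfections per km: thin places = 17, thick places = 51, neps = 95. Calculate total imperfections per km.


Formula: Total = thin places + thick places + neps
Total = 17 + 51 + 95
Total = 163 imperfections/km

163 imperfections/km


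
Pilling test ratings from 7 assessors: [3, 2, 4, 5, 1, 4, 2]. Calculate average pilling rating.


Formula: Mean = sum / count
Sum = 3 + 2 + 4 + 5 + 1 + 4 + 2 = 21
Mean = 21 / 7 = 3.0

3.0


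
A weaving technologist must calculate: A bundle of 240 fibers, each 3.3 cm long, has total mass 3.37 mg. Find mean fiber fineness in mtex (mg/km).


Formula: fineness (mtex) = mass (mg) / total length (km) = (mass_mg / total_length_m) * 1000
Step 1: Convert fiber length: 3.3 cm = 0.033 m
Step 2: Total fiber length = 240 * 0.033 = 7.92 m
Step 3: Linear density = 3.37 mg / 7.92 m = 0.4255 mg/m
Step 4: fineness = 0.4255 * 1000 = 425.5 mtex

425.5 mtex


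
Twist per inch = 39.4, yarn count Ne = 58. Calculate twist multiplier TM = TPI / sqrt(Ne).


Formula: TM = TPI / sqrt(Ne)
Step 1: sqrt(Ne) = sqrt(58) = 7.6158
Step 2: TM = 39.4 / 7.6158 = 5.17

5.17 TM


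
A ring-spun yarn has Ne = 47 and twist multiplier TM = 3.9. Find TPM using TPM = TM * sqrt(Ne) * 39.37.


Formula: TPM = TM * sqrt(Ne) * 39.37
Step 1: sqrt(Ne) = sqrt(47) = 6.8557
Step 2: TM * sqrt(Ne) = 3.9 * 6.8557 = 26.7372
Step 3: TPM = 26.7372 * 39.37 = 1053 twists/m

1053 twists/m


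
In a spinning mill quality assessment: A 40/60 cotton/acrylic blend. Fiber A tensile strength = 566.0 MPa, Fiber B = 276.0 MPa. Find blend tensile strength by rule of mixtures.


Formula: Blend property = (fraction_A * property_A) + (fraction_B * property_B)
Step 1: Contribution A = 40/100 * 566.0 MPa = 226.4 MPa
Step 2: Contribution B = 60/100 * 276.0 MPa = 165.6 MPa
Step 3: Blend tensile strength = 226.4 + 165.6 = 392.0 MPa

392.0 MPa


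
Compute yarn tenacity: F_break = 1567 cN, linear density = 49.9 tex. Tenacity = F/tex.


Formula: Tenacity = Breaking force / Linear density
Tenacity = 1567 cN / 49.9 tex
Tenacity = 31.40 cN/tex

31.40 cN/tex


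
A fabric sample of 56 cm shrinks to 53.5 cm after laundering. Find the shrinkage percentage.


Formula: Shrinkage% = ((L_before - L_after) / L_before) * 100
Step 1: Shrinkage = 56 - 53.5 = 2.5 cm
Step 2: Shrinkage% = (2.5 / 56) * 100
Step 3: Shrinkage% = 0.044643 * 100 = 4.4643% ≈ 4.5%

4.5%


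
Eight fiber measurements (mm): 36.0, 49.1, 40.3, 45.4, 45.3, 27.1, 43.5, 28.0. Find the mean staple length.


Formula: Mean = sum of lengths / count
Sum = 36.0 + 49.1 + 40.3 + 45.4 + 45.3 + 27.1 + 43.5 + 28.0
Sum = 314.7 mm
Mean = 314.7 / 8 = 39.34 mm

39.34 mm


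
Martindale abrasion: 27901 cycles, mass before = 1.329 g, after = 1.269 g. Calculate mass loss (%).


Formula: Mass loss% = ((m_before - m_after) / m_before) * 100
Step 1: Mass loss = 1.329 - 1.269 = 0.06 g
Step 2: Ratio = 0.06 / 1.329 = 0.0451467
Step 3: Mass loss% = 0.0451467 * 100 = 4.51467% ≈ 4.51%

4.51%


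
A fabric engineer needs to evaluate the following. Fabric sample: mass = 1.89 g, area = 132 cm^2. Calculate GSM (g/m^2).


Formula: GSM = mass_g / area_m2
Step 1: Convert area: 132 cm^2 = 132 / 10000 = 0.0132 m^2
Step 2: GSM = 1.89 g / 0.0132 m^2 = 143.2 g/m^2

143.2 g/m^2


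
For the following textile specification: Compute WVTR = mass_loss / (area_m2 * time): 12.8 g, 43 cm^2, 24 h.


Formula: WVTR = mass_loss / (area * time)
Step 1: Convert area: 43 cm^2 = 0.0043 m^2
Step 2: WVTR = 12.8 g / (0.0043 m^2 * 24 h)
Step 3: WVTR = 12.8 / 0.1032 = 124.0 g/m^2/h

124.0 g/m^2/h


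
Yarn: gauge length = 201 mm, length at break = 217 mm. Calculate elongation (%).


Formula: Elongation (%) = ((L_break - L0) / L0) * 100
Step 1: Extension = 217 - 201 = 16 mm
Step 2: Elongation = (16 / 201) * 100
Step 3: Elongation = 0.079602 * 100 = 7.9602% ≈ 8.0%

8.0%


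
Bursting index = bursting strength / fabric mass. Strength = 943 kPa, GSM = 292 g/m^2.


Formula: Bursting Index = Bursting Strength / Fabric GSM
BI = 943 kPa / 292 g/m^2
BI = 3.229 kPa/(g/m^2)

3.229 kPa/(g/m^2)


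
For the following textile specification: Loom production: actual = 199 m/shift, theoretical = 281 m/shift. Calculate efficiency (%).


Formula: Efficiency% = (Actual output / Theoretical output) * 100
Efficiency% = (199 / 281) * 100
Efficiency% = 0.708185 * 100 = 70.8185% ≈ 70.8%

70.8%


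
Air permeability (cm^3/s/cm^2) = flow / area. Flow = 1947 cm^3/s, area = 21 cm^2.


Formula: Air Permeability = Airflow / Test Area
AP = 1947 cm^3/s / 21 cm^2
AP = 92.7 cm^3/s/cm^2

92.7 cm^3/s/cm^2


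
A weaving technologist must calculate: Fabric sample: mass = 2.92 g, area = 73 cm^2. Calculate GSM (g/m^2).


Formula: GSM = mass_g / area_m2
Step 1: Convert area: 73 cm^2 = 73 / 10000 = 0.0073 m^2
Step 2: GSM = 2.92 g / 0.0073 m^2 = 400.0 g/m^2

400.0 g/m^2


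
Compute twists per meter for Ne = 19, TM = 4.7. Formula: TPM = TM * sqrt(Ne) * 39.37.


Formula: TPM = TM * sqrt(Ne) * 39.37
Step 1: sqrt(Ne) = sqrt(19) = 4.3589
Step 2: TM * sqrt(Ne) = 4.7 * 4.3589 = 20.4868
Step 3: TPM = 20.4868 * 39.37 = 807 twists/m

807 twists/m


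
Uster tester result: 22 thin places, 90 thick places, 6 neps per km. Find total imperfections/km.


Formula: Total = thin places + thick places + neps
Total = 22 + 90 + 6
Total = 118 imperfections/km

118 imperfections/km


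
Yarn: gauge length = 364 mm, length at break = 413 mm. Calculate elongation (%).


Formula: Elongation (%) = ((L_break - L0) / L0) * 100
Step 1: Extension = 413 - 364 = 49 mm
Step 2: Elongation = (49 / 364) * 100
Step 3: Elongation = 0.134615 * 100 = 13.4615% ≈ 13.5%

13.5%


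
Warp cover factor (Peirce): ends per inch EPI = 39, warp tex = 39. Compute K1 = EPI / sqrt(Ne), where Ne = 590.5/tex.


Formula: K1 = EPI / sqrt(Ne), with Ne = 590.5 / tex_warp
Step 1: Ne = 590.5 / 39 = 15.141
Step 2: sqrt(Ne) = sqrt(15.141) = 3.8911
Step 3: K1 = 39 / 3.8911 = 10.0

10.0


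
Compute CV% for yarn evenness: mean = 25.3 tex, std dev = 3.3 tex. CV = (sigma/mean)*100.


Formula: CV% = (standard deviation / mean) * 100
Step 1: Ratio = 3.3 / 25.3 = 0.130435
Step 2: CV% = 0.130435 * 100 = 13.0435% ≈ 13.0%

13.0%


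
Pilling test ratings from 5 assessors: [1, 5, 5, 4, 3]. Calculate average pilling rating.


Formula: Mean = sum / count
Sum = 1 + 5 + 5 + 4 + 3 = 18
Mean = 18 / 5 = 3.6

3.6


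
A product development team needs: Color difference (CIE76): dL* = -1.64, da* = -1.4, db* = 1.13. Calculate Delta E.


Formula: Delta E = sqrt(dL*^2 + da*^2 + db*^2)
Step 1: dL*^2 = (-1.64)^2 = 2.6896
Step 2: da*^2 = (-1.4)^2 = 1.96
Step 3: db*^2 = 1.13^2 = 1.2769
Step 4: Sum = 2.6896 + 1.96 + 1.2769 = 5.9265
Step 5: Delta E = sqrt(5.9265) = 2.43

2.43 Delta E


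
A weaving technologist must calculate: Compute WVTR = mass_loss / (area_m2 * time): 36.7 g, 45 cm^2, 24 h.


Formula: WVTR = mass_loss / (area * time)
Step 1: Convert area: 45 cm^2 = 0.0045 m^2
Step 2: WVTR = 36.7 g / (0.0045 m^2 * 24 h)
Step 3: WVTR = 36.7 / 0.108 = 339.8 g/m^2/h

339.8 g/m^2/h


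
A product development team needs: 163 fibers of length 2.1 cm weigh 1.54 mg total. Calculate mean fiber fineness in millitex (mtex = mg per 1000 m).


Formula: fineness (mtex) = mass (mg) / total length (km) = (mass_mg / total_length_m) * 1000
Step 1: Convert fiber length: 2.1 cm = 0.021 m
Step 2: Total fiber length = 163 * 0.021 = 3.423 m
Step 3: Linear density = 1.54 mg / 3.423 m = 0.4499 mg/m
Step 4: fineness = 0.4499 * 1000 = 449.9 mtex

449.9 mtex


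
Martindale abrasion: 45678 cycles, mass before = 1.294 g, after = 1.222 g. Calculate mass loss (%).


Formula: Mass loss% = ((m_before - m_after) / m_before) * 100
Step 1: Mass loss = 1.294 - 1.222 = 0.072 g
Step 2: Ratio = 0.072 / 1.294 = 0.0556414
Step 3: Mass loss% = 0.0556414 * 100 = 5.56414% ≈ 5.56%

5.56%


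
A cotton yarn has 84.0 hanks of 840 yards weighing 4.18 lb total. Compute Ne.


Formula: Ne = hanks / mass_lb
Substituting: Ne = 84.0 / 4.18
Ne = 20.1

20.1 Ne


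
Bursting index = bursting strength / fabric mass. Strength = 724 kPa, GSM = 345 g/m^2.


Formula: Bursting Index = Bursting Strength / Fabric GSM
BI = 724 kPa / 345 g/m^2
BI = 2.099 kPa/(g/m^2)

2.099 kPa/(g/m^2)


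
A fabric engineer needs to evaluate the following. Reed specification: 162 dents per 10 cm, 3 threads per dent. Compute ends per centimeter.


Formula: EPC = (dents per 10 cm * ends per dent) / 10
Step 1: Total ends per 10 cm = 162 * 3 = 486
Step 2: EPC = 486 / 10 = 48.6 ends/cm

48.6 ends/cm


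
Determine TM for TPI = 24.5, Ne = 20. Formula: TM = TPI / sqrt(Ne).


Formula: TM = TPI / sqrt(Ne)
Step 1: sqrt(Ne) = sqrt(20) = 4.4721
Step 2: TM = 24.5 / 4.4721 = 5.48

5.48 TM


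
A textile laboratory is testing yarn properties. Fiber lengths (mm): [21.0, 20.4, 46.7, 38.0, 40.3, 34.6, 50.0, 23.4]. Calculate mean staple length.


Formula: Mean = sum of lengths / count
Sum = 21.0 + 20.4 + 46.7 + 38.0 + 40.3 + 34.6 + 50.0 + 23.4
Sum = 274.4 mm
Mean = 274.4 / 8 = 34.30 mm

34.30 mm


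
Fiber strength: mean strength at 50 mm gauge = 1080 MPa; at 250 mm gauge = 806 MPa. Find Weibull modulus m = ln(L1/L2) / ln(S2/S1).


Formula: m = ln(L1/L2) / ln(S2/S1)
Step 1: ln(L1/L2) = ln(50/250) = -1.60944
Step 2: S2/S1 = 806/1080 = 0.7463
Step 3: ln(S2/S1) = ln(0.7463) = -0.29263
Step 4: m = -1.60944 / -0.29263 = 5.50

5.50 (Weibull m)


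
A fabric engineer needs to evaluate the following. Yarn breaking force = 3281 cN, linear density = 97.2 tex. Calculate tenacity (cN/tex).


Formula: Tenacity = Breaking force / Linear density
Tenacity = 3281 cN / 97.2 tex
Tenacity = 33.76 cN/tex

33.76 cN/tex


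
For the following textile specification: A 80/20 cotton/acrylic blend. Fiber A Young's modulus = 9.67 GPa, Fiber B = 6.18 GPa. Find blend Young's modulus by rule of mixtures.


Formula: Blend property = (fraction_A * property_A) + (fraction_B * property_B)
Step 1: Contribution A = 80/100 * 9.67 GPa = 7.736 GPa
Step 2: Contribution B = 20/100 * 6.18 GPa = 1.236 GPa
Step 3: Blend Young's modulus = 7.736 + 1.236 = 8.972 GPa

8.972 GPa


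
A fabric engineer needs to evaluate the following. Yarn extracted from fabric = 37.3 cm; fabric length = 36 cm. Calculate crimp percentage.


Formula: Crimp% = ((L_yarn - L_fabric) / L_fabric) * 100
Step 1: Extension = 37.3 - 36 = 1.3 cm
Step 2: Crimp% = (1.3 / 36) * 100
Step 3: Crimp% = 0.036111 * 100 = 3.6111% ≈ 3.6%

3.6%


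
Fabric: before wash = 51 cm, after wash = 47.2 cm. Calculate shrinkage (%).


Formula: Shrinkage% = ((L_before - L_after) / L_before) * 100
Step 1: Shrinkage = 51 - 47.2 = 3.8 cm
Step 2: Shrinkage% = (3.8 / 51) * 100
Step 3: Shrinkage% = 0.07451 * 100 = 7.451% ≈ 7.5%

7.5%


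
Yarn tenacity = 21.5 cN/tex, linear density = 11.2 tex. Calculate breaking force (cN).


Formula: Breaking force = Tenacity * Linear density
F = 21.5 cN/tex * 11.2 tex
F = 240.80 cN

240.80 cN


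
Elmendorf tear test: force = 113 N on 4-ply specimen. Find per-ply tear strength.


Formula: Per-ply strength = Total force / Number of plies
Per-ply = 113 N / 4
Per-ply = 28.25 N

28.25 N


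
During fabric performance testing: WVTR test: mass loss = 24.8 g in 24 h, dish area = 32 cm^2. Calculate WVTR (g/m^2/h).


Formula: WVTR = mass_loss / (area * time)
Step 1: Convert area: 32 cm^2 = 0.0032 m^2
Step 2: WVTR = 24.8 g / (0.0032 m^2 * 24 h)
Step 3: WVTR = 24.8 / 0.0768 = 322.9 g/m^2/h

322.9 g/m^2/h


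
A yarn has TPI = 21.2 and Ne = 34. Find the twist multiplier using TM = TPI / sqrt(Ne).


Formula: TM = TPI / sqrt(Ne)
Step 1: sqrt(Ne) = sqrt(34) = 5.831
Step 2: TM = 21.2 / 5.831 = 3.64

3.64 TM


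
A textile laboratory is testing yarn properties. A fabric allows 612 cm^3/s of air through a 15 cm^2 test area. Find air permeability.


Formula: Air Permeability = Airflow / Test Area
AP = 612 cm^3/s / 15 cm^2
AP = 40.8 cm^3/s/cm^2

40.8 cm^3/s/cm^2


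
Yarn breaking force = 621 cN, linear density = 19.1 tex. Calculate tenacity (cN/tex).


Formula: Tenacity = Breaking force / Linear density
Tenacity = 621 cN / 19.1 tex
Tenacity = 32.51 cN/tex

32.51 cN/tex


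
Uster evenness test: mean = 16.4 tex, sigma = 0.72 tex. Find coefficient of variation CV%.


Formula: CV% = (standard deviation / mean) * 100
Step 1: Ratio = 0.72 / 16.4 = 0.043902
Step 2: CV% = 0.043902 * 100 = 4.3902% ≈ 4.4%

4.4%


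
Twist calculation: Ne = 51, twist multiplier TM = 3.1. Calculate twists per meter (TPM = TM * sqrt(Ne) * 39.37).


Formula: TPM = TM * sqrt(Ne) * 39.37
Step 1: sqrt(Ne) = sqrt(51) = 7.1414
Step 2: TM * sqrt(Ne) = 3.1 * 7.1414 = 22.1383
Step 3: TPM = 22.1383 * 39.37 = 872 twists/m

872 twists/m


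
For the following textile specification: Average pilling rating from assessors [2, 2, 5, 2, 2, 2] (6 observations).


Formula: Mean = sum / count
Sum = 2 + 2 + 5 + 2 + 2 + 2 = 15
Mean = 15 / 6 = 2.5

2.5


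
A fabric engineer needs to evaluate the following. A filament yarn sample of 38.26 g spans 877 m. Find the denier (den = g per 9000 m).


Formula: den = (mass_g / length_m) * 9000
Substituting: den = (38.26 / 877) * 9000
Intermediate: 38.26 / 877 = 0.043626 g/m
den = 0.043626 * 9000 = 392.6 denier

392.6 denier


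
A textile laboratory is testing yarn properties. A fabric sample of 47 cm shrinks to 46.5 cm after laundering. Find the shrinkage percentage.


Formula: Shrinkage% = ((L_before - L_after) / L_before) * 100
Step 1: Shrinkage = 47 - 46.5 = 0.5 cm
Step 2: Shrinkage% = (0.5 / 47) * 100
Step 3: Shrinkage% = 0.010638 * 100 = 1.0638% ≈ 1.1%

1.1%


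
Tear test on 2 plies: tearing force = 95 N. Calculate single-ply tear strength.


Formula: Per-ply strength = Total force / Number of plies
Per-ply = 95 N / 2
Per-ply = 47.5 N

47.5 N


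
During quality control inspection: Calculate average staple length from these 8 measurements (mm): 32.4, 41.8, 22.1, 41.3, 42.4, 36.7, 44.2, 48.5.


Formula: Mean = sum of lengths / count
Sum = 32.4 + 41.8 + 22.1 + 41.3 + 42.4 + 36.7 + 44.2 + 48.5
Sum = 309.4 mm
Mean = 309.4 / 8 = 38.68 mm

38.68 mm


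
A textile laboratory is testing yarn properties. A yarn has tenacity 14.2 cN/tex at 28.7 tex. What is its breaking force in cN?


Formula: Breaking force = Tenacity * Linear density
F = 14.2 cN/tex * 28.7 tex
F = 407.54 cN

407.54 cN


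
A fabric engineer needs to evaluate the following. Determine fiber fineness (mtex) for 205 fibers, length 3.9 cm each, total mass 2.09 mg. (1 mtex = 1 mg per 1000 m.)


Formula: fineness (mtex) = mass (mg) / total length (km) = (mass_mg / total_length_m) * 1000
Step 1: Convert fiber length: 3.9 cm = 0.039 m
Step 2: Total fiber length = 205 * 0.039 = 7.995 m
Step 3: Linear density = 2.09 mg / 7.995 m = 0.2614 mg/m
Step 4: fineness = 0.2614 * 1000 = 261.4 mtex

261.4 mtex


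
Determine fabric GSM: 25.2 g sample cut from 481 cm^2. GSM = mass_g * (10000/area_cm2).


Formula: GSM = mass_g / area_m2
Step 1: Convert area: 481 cm^2 = 481 / 10000 = 0.0481 m^2
Step 2: GSM = 25.2 g / 0.0481 m^2 = 523.9 g/m^2

523.9 g/m^2


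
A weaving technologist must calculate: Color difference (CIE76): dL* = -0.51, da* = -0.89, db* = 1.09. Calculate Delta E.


Formula: Delta E = sqrt(dL*^2 + da*^2 + db*^2)
Step 1: dL*^2 = (-0.51)^2 = 0.2601
Step 2: da*^2 = (-0.89)^2 = 0.7921
Step 3: db*^2 = 1.09^2 = 1.1881
Step 4: Sum = 0.2601 + 0.7921 + 1.1881 = 2.2403
Step 5: Delta E = sqrt(2.2403) = 1.5

1.5 Delta E


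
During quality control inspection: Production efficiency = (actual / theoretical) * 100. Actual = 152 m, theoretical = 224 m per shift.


Formula: Efficiency% = (Actual output / Theoretical output) * 100
Efficiency% = (152 / 224) * 100
Efficiency% = 0.678571 * 100 = 67.8571% ≈ 67.9%

67.9%


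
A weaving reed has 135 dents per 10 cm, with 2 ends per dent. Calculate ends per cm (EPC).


Formula: EPC = (dents per 10 cm * ends per dent) / 10
Step 1: Total ends per 10 cm = 135 * 2 = 270
Step 2: EPC = 270 / 10 = 27.0 ends/cm

27.0 ends/cm


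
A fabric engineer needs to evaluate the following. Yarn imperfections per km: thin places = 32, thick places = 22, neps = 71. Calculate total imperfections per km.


Formula: Total = thin places + thick places + neps
Total = 32 + 22 + 71
Total = 125 imperfections/km

125 imperfections/km


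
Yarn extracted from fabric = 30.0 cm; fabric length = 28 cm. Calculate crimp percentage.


Formula: Crimp% = ((L_yarn - L_fabric) / L_fabric) * 100
Step 1: Extension = 30.0 - 28 = 2.0 cm
Step 2: Crimp% = (2.0 / 28) * 100
Step 3: Crimp% = 0.071429 * 100 = 7.1429% ≈ 7.1%

7.1%


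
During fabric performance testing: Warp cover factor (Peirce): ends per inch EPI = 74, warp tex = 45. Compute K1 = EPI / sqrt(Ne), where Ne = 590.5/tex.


Formula: K1 = EPI / sqrt(Ne), with Ne = 590.5 / tex_warp
Step 1: Ne = 590.5 / 45 = 13.122
Step 2: sqrt(Ne) = sqrt(13.122) = 3.6224
Step 3: K1 = 74 / 3.6224 = 20.4

20.4


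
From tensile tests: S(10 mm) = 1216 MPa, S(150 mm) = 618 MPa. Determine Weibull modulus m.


Formula: m = ln(L1/L2) / ln(S2/S1)
Step 1: ln(L1/L2) = ln(10/150) = -2.70805
Step 2: S2/S1 = 618/1216 = 0.50822
Step 3: ln(S2/S1) = ln(0.50822) = -0.67684
Step 4: m = -2.70805 / -0.67684 = 4.00

4.00 (Weibull m)


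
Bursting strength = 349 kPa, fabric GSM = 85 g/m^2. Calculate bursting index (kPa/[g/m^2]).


Formula: Bursting Index = Bursting Strength / Fabric GSM
BI = 349 kPa / 85 g/m^2
BI = 4.106 kPa/(g/m^2)

4.106 kPa/(g/m^2)


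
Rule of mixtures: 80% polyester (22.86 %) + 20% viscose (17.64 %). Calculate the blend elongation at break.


Formula: Blend property = (fraction_A * property_A) + (fraction_B * property_B)
Step 1: Contribution A = 80/100 * 22.86 % = 18.288 %
Step 2: Contribution B = 20/100 * 17.64 % = 3.528 %
Step 3: Blend elongation at break = 18.288 + 3.528 = 21.816 %

21.816 %


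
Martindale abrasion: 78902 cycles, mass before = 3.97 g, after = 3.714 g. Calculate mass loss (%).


Formula: Mass loss% = ((m_before - m_after) / m_before) * 100
Step 1: Mass loss = 3.97 - 3.714 = 0.256 g
Step 2: Ratio = 0.256 / 3.97 = 0.0644836
Step 3: Mass loss% = 0.0644836 * 100 = 6.44836% ≈ 6.45%

6.45%


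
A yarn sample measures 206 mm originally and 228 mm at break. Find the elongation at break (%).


Formula: Elongation (%) = ((L_break - L0) / L0) * 100
Step 1: Extension = 228 - 206 = 22 mm
Step 2: Elongation = (22 / 206) * 100
Step 3: Elongation = 0.106796 * 100 = 10.6796% ≈ 10.7%

10.7%


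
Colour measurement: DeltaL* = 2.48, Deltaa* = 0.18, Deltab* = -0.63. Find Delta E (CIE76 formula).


Formula: Delta E = sqrt(dL*^2 + da*^2 + db*^2)
Step 1: dL*^2 = 2.48^2 = 6.1504
Step 2: da*^2 = 0.18^2 = 0.0324
Step 3: db*^2 = (-0.63)^2 = 0.3969
Step 4: Sum = 6.1504 + 0.0324 + 0.3969 = 6.5797
Step 5: Delta E = sqrt(6.5797) = 2.57

2.57 Delta E


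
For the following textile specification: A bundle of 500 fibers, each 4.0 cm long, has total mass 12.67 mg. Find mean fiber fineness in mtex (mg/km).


Formula: fineness (mtex) = mass (mg) / total length (km) = (mass_mg / total_length_m) * 1000
Step 1: Convert fiber length: 4.0 cm = 0.04 m
Step 2: Total fiber length = 500 * 0.04 = 20.0 m
Step 3: Linear density = 12.67 mg / 20.0 m = 0.6335 mg/m
Step 4: fineness = 0.6335 * 1000 = 633.5 mtex

633.5 mtex


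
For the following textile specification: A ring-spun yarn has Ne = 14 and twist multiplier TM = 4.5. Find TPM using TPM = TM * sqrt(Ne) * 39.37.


Formula: TPM = TM * sqrt(Ne) * 39.37
Step 1: sqrt(Ne) = sqrt(14) = 3.7417
Step 2: TM * sqrt(Ne) = 4.5 * 3.7417 = 16.8377
Step 3: TPM = 16.8377 * 39.37 = 663 twists/m

663 twists/m


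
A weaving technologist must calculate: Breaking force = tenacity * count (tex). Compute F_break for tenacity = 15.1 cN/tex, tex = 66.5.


Formula: Breaking force = Tenacity * Linear density
F = 15.1 cN/tex * 66.5 tex
F = 1004.15 cN

1004.15 cN


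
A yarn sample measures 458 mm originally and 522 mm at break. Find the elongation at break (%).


Formula: Elongation (%) = ((L_break - L0) / L0) * 100
Step 1: Extension = 522 - 458 = 64 mm
Step 2: Elongation = (64 / 458) * 100
Step 3: Elongation = 0.139738 * 100 = 13.9738% ≈ 14.0%

14.0%


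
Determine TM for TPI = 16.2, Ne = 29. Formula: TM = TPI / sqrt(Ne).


Formula: TM = TPI / sqrt(Ne)
Step 1: sqrt(Ne) = sqrt(29) = 5.3852
Step 2: TM = 16.2 / 5.3852 = 3.01

3.01 TM


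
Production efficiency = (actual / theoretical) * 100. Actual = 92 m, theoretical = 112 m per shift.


Formula: Efficiency% = (Actual output / Theoretical output) * 100
Efficiency% = (92 / 112) * 100
Efficiency% = 0.821429 * 100 = 82.1429% ≈ 82.1%

82.1%


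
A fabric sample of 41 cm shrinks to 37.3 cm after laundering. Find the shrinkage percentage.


Formula: Shrinkage% = ((L_before - L_after) / L_before) * 100
Step 1: Shrinkage = 41 - 37.3 = 3.7 cm
Step 2: Shrinkage% = (3.7 / 41) * 100
Step 3: Shrinkage% = 0.090244 * 100 = 9.0244% ≈ 9.0%

9.0%


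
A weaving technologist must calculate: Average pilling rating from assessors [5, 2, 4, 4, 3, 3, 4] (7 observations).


Formula: Mean = sum / count
Sum = 5 + 2 + 4 + 4 + 3 + 3 + 4 = 25
Mean = 25 / 7 = 3.6

3.6


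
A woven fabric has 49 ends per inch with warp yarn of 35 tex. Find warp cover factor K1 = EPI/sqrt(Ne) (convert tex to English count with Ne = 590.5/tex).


Formula: K1 = EPI / sqrt(Ne), with Ne = 590.5 / tex_warp
Step 1: Ne = 590.5 / 35 = 16.871
Step 2: sqrt(Ne) = sqrt(16.871) = 4.1074
Step 3: K1 = 49 / 4.1074 = 11.9

11.9


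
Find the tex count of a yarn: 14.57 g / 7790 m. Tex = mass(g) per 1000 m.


Formula: Tex = (mass_g / length_m) * 1000
Substituting: Tex = (14.57 / 7790) * 1000
Intermediate: 14.57 / 7790 = 0.00187035 g/m
Tex = 0.00187035 * 1000 = 1.87 tex

1.87 tex


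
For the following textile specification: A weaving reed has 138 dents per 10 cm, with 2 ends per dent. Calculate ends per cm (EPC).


Formula: EPC = (dents per 10 cm * ends per dent) / 10
Step 1: Total ends per 10 cm = 138 * 2 = 276
Step 2: EPC = 276 / 10 = 27.6 ends/cm

27.6 ends/cm


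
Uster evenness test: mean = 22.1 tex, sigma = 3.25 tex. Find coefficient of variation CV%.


Formula: CV% = (standard deviation / mean) * 100
Step 1: Ratio = 3.25 / 22.1 = 0.147059
Step 2: CV% = 0.147059 * 100 = 14.7059% ≈ 14.7%

14.7%


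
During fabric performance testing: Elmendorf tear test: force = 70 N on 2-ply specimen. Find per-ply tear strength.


Formula: Per-ply strength = Total force / Number of plies
Per-ply = 70 N / 2
Per-ply = 35 N

35 N


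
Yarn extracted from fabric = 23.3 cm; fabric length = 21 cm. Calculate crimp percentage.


Formula: Crimp% = ((L_yarn - L_fabric) / L_fabric) * 100
Step 1: Extension = 23.3 - 21 = 2.3 cm
Step 2: Crimp% = (2.3 / 21) * 100
Step 3: Crimp% = 0.109524 * 100 = 10.9524% ≈ 11.0%

11.0%


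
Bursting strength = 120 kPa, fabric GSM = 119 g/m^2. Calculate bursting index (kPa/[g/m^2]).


Formula: Bursting Index = Bursting Strength / Fabric GSM
BI = 120 kPa / 119 g/m^2
BI = 1.008 kPa/(g/m^2)

1.008 kPa/(g/m^2)


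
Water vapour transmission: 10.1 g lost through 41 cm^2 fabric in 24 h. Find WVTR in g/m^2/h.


Formula: WVTR = mass_loss / (area * time)
Step 1: Convert area: 41 cm^2 = 0.0041 m^2
Step 2: WVTR = 10.1 g / (0.0041 m^2 * 24 h)
Step 3: WVTR = 10.1 / 0.0984 = 102.6 g/m^2/h

102.6 g/m^2/h


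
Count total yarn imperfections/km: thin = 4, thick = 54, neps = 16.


Formula: Total = thin places + thick places + neps
Total = 4 + 54 + 16
Total = 74 imperfections/km

74 imperfections/km


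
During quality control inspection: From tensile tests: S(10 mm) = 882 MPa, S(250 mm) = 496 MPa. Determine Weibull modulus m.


Formula: m = ln(L1/L2) / ln(S2/S1)
Step 1: ln(L1/L2) = ln(10/250) = -3.21888
Step 2: S2/S1 = 496/882 = 0.56236
Step 3: ln(S2/S1) = ln(0.56236) = -0.57561
Step 4: m = -3.21888 / -0.57561 = 5.59

5.59 (Weibull m)


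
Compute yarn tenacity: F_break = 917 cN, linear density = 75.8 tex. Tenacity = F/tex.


Formula: Tenacity = Breaking force / Linear density
Tenacity = 917 cN / 75.8 tex
Tenacity = 12.10 cN/tex

12.10 cN/tex


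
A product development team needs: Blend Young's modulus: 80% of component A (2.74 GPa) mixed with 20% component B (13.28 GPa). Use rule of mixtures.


Formula: Blend property = (fraction_A * property_A) + (fraction_B * property_B)
Step 1: Contribution A = 80/100 * 2.74 GPa = 2.192 GPa
Step 2: Contribution B = 20/100 * 13.28 GPa = 2.656 GPa
Step 3: Blend Young's modulus = 2.192 + 2.656 = 4.848 GPa

4.848 GPa


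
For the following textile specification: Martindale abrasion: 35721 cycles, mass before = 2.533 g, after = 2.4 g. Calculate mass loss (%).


Formula: Mass loss% = ((m_before - m_after) / m_before) * 100
Step 1: Mass loss = 2.533 - 2.4 = 0.133 g
Step 2: Ratio = 0.133 / 2.533 = 0.0525069
Step 3: Mass loss% = 0.0525069 * 100 = 5.25069% ≈ 5.25%

5.25%


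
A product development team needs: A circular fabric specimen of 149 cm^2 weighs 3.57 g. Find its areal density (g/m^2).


Formula: GSM = mass_g / area_m2
Step 1: Convert area: 149 cm^2 = 149 / 10000 = 0.0149 m^2
Step 2: GSM = 3.57 g / 0.0149 m^2 = 239.6 g/m^2

239.6 g/m^2


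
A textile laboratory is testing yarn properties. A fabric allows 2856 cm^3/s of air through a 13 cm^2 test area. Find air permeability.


Formula: Air Permeability = Airflow / Test Area
AP = 2856 cm^3/s / 13 cm^2
AP = 219.7 cm^3/s/cm^2

219.7 cm^3/s/cm^2


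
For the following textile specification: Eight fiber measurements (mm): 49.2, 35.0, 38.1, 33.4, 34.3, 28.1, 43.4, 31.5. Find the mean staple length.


Formula: Mean = sum of lengths / count
Sum = 49.2 + 35.0 + 38.1 + 33.4 + 34.3 + 28.1 + 43.4 + 31.5
Sum = 293.0 mm
Mean = 293.0 / 8 = 36.63 mm

36.63 mm


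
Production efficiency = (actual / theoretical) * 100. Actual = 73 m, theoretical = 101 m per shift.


Formula: Efficiency% = (Actual output / Theoretical output) * 100
Efficiency% = (73 / 101) * 100
Efficiency% = 0.722772 * 100 = 72.2772% ≈ 72.3%

72.3%


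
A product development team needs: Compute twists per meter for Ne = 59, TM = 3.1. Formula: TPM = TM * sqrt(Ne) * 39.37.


Formula: TPM = TM * sqrt(Ne) * 39.37
Step 1: sqrt(Ne) = sqrt(59) = 7.6811
Step 2: TM * sqrt(Ne) = 3.1 * 7.6811 = 23.8114
Step 3: TPM = 23.8114 * 39.37 = 937 twists/m

937 twists/m


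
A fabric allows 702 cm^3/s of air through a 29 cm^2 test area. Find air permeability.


Formula: Air Permeability = Airflow / Test Area
AP = 702 cm^3/s / 29 cm^2
AP = 24.2 cm^3/s/cm^2

24.2 cm^3/s/cm^2


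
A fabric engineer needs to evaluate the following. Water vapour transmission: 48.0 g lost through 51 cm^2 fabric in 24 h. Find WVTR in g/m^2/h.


Formula: WVTR = mass_loss / (area * time)
Step 1: Convert area: 51 cm^2 = 0.0051 m^2
Step 2: WVTR = 48.0 g / (0.0051 m^2 * 24 h)
Step 3: WVTR = 48.0 / 0.1224 = 392.2 g/m^2/h

392.2 g/m^2/h


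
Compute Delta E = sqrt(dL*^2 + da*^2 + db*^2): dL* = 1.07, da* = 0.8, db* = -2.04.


Formula: Delta E = sqrt(dL*^2 + da*^2 + db*^2)
Step 1: dL*^2 = 1.07^2 = 1.1449
Step 2: da*^2 = 0.8^2 = 0.64
Step 3: db*^2 = (-2.04)^2 = 4.1616
Step 4: Sum = 1.1449 + 0.64 + 4.1616 = 5.9465
Step 5: Delta E = sqrt(5.9465) = 2.44

2.44 Delta E


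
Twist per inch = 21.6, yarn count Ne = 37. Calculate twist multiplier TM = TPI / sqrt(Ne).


Formula: TM = TPI / sqrt(Ne)
Step 1: sqrt(Ne) = sqrt(37) = 6.0828
Step 2: TM = 21.6 / 6.0828 = 3.55

3.55 TM


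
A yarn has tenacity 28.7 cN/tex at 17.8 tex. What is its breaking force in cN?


Formula: Breaking force = Tenacity * Linear density
F = 28.7 cN/tex * 17.8 tex
F = 510.86 cN

510.86 cN


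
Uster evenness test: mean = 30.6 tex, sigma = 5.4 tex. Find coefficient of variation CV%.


Formula: CV% = (standard deviation / mean) * 100
Step 1: Ratio = 5.4 / 30.6 = 0.176471
Step 2: CV% = 0.176471 * 100 = 17.6471% ≈ 17.6%

17.6%


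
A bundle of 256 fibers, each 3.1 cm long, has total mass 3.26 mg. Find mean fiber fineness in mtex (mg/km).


Formula: fineness (mtex) = mass (mg) / total length (km) = (mass_mg / total_length_m) * 1000
Step 1: Convert fiber length: 3.1 cm = 0.031 m
Step 2: Total fiber length = 256 * 0.031 = 7.936 m
Step 3: Linear density = 3.26 mg / 7.936 m = 0.4108 mg/m
Step 4: fineness = 0.4108 * 1000 = 410.8 mtex

410.8 mtex


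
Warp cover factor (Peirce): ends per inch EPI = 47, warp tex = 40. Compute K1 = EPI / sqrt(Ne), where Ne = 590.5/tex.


Formula: K1 = EPI / sqrt(Ne), with Ne = 590.5 / tex_warp
Step 1: Ne = 590.5 / 40 = 14.763
Step 2: sqrt(Ne) = sqrt(14.763) = 3.8423
Step 3: K1 = 47 / 3.8423 = 12.2

12.2
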